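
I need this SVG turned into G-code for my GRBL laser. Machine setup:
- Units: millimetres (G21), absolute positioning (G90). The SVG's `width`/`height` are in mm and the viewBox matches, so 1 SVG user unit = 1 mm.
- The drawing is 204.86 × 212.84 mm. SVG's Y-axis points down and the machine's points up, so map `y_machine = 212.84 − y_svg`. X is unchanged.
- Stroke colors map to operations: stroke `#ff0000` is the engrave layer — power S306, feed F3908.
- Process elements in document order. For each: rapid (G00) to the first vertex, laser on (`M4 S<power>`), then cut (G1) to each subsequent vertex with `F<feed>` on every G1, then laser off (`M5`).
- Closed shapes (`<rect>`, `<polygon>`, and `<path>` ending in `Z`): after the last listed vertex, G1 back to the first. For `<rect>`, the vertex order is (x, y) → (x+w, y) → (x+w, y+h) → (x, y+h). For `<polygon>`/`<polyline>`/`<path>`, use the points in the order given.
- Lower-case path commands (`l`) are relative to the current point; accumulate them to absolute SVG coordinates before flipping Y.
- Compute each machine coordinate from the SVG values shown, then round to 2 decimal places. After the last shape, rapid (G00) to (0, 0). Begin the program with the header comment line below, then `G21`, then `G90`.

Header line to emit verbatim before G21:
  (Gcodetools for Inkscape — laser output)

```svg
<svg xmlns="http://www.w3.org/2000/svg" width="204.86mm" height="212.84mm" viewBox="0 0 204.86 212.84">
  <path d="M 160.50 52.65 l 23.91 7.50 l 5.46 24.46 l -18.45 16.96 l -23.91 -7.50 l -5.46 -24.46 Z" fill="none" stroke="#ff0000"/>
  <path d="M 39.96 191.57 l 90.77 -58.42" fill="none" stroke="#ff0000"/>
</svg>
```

(Gcodetools for Inkscape — laser output)
G21
G90
G00 X160.50 Y160.19
M4 S306
G1 X184.41 Y152.69 F3908
G1 X189.87 Y128.23 F3908
G1 X171.42 Y111.27 F3908
G1 X147.51 Y118.77 F3908
G1 X142.05 Y143.23 F3908
G1 X160.50 Y160.19 F3908
M5
G00 X39.96 Y21.27
M4 S306
G1 X130.73 Y79.69 F3908
M5
G00 X0.00 Y0.00

viewBox `0 0 204.86 212.84` with mm width/height → 1 unit = 1 mm. Flip: y_m = 212.84 − y_svg.

**Shape 1** — `<path>` regular polygon, stroke `#ff0000` → engrave (S306, F3908). Machine vertices: (160.50,160.19) → (184.41,152.69) → (189.87,128.23) → (171.42,111.27) → (147.51,118.77) → (142.05,143.23) → (160.50,160.19). Closed: final G1 returns to the first vertex.

**Shape 2** — `<path>` line segment, stroke `#ff0000` → engrave (S306, F3908). Machine vertices: (39.96,21.27) → (130.73,79.69). Open path.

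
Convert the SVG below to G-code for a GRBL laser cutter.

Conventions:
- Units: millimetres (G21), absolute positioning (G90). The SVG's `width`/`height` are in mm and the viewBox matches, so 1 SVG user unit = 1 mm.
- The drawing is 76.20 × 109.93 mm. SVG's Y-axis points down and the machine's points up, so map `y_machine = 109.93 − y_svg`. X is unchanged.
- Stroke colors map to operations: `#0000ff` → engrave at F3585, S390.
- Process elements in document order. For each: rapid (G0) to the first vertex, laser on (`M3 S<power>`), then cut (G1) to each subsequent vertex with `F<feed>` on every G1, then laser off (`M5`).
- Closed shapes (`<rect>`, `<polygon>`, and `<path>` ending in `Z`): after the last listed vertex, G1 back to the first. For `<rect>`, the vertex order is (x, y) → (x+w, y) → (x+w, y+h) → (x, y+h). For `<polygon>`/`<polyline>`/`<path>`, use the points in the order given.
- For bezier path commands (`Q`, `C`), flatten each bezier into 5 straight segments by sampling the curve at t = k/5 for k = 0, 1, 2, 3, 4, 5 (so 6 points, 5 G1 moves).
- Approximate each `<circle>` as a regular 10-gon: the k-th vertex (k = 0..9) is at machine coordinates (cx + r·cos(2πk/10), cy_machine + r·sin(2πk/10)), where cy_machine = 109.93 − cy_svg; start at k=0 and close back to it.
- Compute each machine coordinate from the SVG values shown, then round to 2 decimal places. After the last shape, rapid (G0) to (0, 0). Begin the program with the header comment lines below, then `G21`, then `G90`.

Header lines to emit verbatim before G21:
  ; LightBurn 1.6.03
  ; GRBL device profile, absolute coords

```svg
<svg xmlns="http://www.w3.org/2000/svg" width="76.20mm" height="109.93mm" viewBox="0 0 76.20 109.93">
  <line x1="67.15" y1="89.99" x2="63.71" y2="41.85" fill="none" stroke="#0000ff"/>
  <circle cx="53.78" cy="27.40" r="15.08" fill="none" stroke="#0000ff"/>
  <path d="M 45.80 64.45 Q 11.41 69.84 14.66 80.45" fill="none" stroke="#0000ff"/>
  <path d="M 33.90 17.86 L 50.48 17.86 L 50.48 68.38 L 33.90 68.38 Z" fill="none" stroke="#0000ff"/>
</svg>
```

; LightBurn 1.6.03
; GRBL device profile, absolute coords
G21
G90
G0 X67.15 Y19.94
M3 S390
G1 X63.71 Y68.08 F3585
M5
G0 X68.86 Y82.53
M3 S390
G1 X65.98 Y91.39 F3585
G1 X58.44 Y96.87 F3585
G1 X49.12 Y96.87 F3585
G1 X41.58 Y91.39 F3585
G1 X38.70 Y82.53 F3585
G1 X41.58 Y73.67 F3585
G1 X49.12 Y68.19 F3585
G1 X58.44 Y68.19 F3585
G1 X65.98 Y73.67 F3585
G1 X68.86 Y82.53 F3585
M5
G0 X45.80 Y45.48
M3 S390
G1 X33.55 Y43.12 F3585
G1 X24.31 Y40.33 F3585
G1 X18.08 Y37.13 F3585
G1 X14.87 Y33.52 F3585
G1 X14.66 Y29.48 F3585
M5
G0 X33.90 Y92.07
M3 S390
G1 X50.48 Y92.07 F3585
G1 X50.48 Y41.55 F3585
G1 X33.90 Y41.55 F3585
G1 X33.90 Y92.07 F3585
M5
G0 X0.00 Y0.00

Since the viewBox matches the mm dimensions, user units are millimetres directly. The only transform is the Y-flip y_m = 109.93 − y_svg.

Shape 1 is a line segment drawn with `<line>`. Its stroke #0000ff means engrave at S390, F3585. After flipping Y the toolpath is (67.15,19.94) → (63.71,68.08).

Shape 2 is a circle drawn with `<circle>`. Its stroke #0000ff means engrave at S390, F3585. After flipping Y the toolpath is (68.86,82.53) → (65.98,91.39) → (58.44,96.87) → (49.12,96.87) → (41.58,91.39) → (38.70,82.53) → (41.58,73.67) → (49.12,68.19) → (58.44,68.19) → (65.98,73.67) → (68.86,82.53), returning to the start.

Shape 3 is a quadratic bezier drawn with `<path>`. Its stroke #0000ff means engrave at S390, F3585. After flipping Y the toolpath is (45.80,45.48) → (33.55,43.12) → (24.31,40.33) → (18.08,37.13) → (14.87,33.52) → (14.66,29.48).

Shape 4 is a rectangle drawn with `<path>`. Its stroke #0000ff means engrave at S390, F3585. After flipping Y the toolpath is (33.90,92.07) → (50.48,92.07) → (50.48,41.55) → (33.90,41.55) → (33.90,92.07), returning to the start.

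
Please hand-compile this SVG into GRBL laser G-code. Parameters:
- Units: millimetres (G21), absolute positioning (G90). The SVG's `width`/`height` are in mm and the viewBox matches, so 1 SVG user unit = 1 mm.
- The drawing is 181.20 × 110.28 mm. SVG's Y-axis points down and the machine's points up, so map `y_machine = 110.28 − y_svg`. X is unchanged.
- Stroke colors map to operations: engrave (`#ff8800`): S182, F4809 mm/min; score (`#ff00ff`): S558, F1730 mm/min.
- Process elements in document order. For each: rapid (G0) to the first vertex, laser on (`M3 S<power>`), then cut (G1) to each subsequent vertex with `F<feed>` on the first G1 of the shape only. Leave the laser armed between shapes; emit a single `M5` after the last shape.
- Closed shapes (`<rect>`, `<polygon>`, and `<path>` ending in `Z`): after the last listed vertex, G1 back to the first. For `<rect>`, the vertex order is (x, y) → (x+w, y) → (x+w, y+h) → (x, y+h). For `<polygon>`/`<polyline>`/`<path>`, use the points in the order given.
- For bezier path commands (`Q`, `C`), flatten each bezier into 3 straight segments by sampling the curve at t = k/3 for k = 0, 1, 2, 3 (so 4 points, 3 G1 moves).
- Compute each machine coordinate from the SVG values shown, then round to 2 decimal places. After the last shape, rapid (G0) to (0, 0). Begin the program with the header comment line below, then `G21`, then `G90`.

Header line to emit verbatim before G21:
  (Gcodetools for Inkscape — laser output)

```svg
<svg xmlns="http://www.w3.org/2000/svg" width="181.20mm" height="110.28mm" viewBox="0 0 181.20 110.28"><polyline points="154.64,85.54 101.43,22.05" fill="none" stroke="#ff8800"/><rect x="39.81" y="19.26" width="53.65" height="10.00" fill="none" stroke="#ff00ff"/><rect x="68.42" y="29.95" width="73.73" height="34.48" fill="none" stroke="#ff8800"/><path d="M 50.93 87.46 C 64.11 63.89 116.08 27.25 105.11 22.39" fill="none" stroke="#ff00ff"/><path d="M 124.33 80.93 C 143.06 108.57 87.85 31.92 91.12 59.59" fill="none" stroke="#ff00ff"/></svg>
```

(Gcodetools for Inkscape — laser output)
G21
G90
G0 X154.64 Y24.74
M3 S182
G1 X101.43 Y88.23 F4809
G0 X39.81 Y91.02
M3 S558
G1 X93.46 Y91.02 F1730
G1 X93.46 Y81.02
G1 X39.81 Y81.02
G1 X39.81 Y91.02
G0 X68.42 Y80.33
M3 S182
G1 X142.15 Y80.33 F4809
G1 X142.15 Y45.85
G1 X68.42 Y45.85
G1 X68.42 Y80.33
G0 X50.93 Y22.82
M3 S558
G1 X73.27 Y49.09 F1730
G1 X98.87 Y74.10
G1 X105.11 Y87.89
G0 X124.33 Y29.35
M3 S558
G1 X123.32 Y28.75 F1730
G1 X102.44 Y51.31
G1 X91.12 Y50.69
M5
G0 X0.00 Y0.00

Since the viewBox matches the mm dimensions, user units are millimetres directly. The only transform is the Y-flip y_m = 110.28 − y_svg.

Shape 1 is a line segment drawn with `<polyline>`. Its stroke #ff8800 means engrave at S182, F4809. After flipping Y the toolpath is (154.64,24.74) → (101.43,88.23).

Shape 2 is a rectangle drawn with `<rect>`. Its stroke #ff00ff means score at S558, F1730. After flipping Y the toolpath is (39.81,91.02) → (93.46,91.02) → (93.46,81.02) → (39.81,81.02) → (39.81,91.02), returning to the start.

Shape 3 is a rectangle drawn with `<rect>`. Its stroke #ff8800 means engrave at S182, F4809. After flipping Y the toolpath is (68.42,80.33) → (142.15,80.33) → (142.15,45.85) → (68.42,45.85) → (68.42,80.33), returning to the start.

Shape 4 is a cubic bezier drawn with `<path>`. Its stroke #ff00ff means score at S558, F1730. After flipping Y the toolpath is (50.93,22.82) → (73.27,49.09) → (98.87,74.10) → (105.11,87.89).

Shape 5 is a cubic bezier drawn with `<path>`. Its stroke #ff00ff means score at S558, F1730. After flipping Y the toolpath is (124.33,29.35) → (123.32,28.75) → (102.44,51.31) → (91.12,50.69).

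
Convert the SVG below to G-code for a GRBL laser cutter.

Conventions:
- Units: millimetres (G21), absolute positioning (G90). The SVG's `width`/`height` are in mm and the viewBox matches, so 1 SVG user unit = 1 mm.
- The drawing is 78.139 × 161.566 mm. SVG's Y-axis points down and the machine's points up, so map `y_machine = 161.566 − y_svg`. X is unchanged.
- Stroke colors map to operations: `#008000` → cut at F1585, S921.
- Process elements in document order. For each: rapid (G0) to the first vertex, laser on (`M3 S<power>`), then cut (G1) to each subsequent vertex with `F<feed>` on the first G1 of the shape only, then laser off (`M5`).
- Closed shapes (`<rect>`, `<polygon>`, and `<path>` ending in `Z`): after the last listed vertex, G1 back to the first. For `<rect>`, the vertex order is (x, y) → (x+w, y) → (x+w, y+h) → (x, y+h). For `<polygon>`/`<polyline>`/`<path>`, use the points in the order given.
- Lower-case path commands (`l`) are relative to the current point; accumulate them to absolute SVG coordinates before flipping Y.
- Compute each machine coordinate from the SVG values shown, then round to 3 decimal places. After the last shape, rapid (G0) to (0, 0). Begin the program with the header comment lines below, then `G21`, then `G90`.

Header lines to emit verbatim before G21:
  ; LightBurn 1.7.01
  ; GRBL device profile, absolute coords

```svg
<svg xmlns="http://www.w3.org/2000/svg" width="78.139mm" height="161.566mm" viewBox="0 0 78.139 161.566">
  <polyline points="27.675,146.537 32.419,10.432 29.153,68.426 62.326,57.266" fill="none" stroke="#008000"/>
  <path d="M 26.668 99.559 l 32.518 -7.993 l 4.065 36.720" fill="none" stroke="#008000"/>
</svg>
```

Since the viewBox matches the mm dimensions, user units are millimetres directly. The only transform is the Y-flip y_m = 161.566 − y_svg.

Shape 1 is a open polyline drawn with `<polyline>`. Its stroke #008000 means cut at S921, F1585. After flipping Y the toolpath is (27.675,15.029) → (32.419,151.134) → (29.153,93.140) → (62.326,104.300).

Shape 2 is a open polyline drawn with `<path>`. Its stroke #008000 means cut at S921, F1585. After flipping Y the toolpath is (26.668,62.007) → (59.186,70.000) → (63.251,33.280).

; LightBurn 1.7.01
; GRBL device profile, absolute coords
G21
G90
G0 X27.675 Y15.029
M3 S921
G1 X32.419 Y151.134 F1585
G1 X29.153 Y93.140
G1 X62.326 Y104.300
M5
G0 X26.668 Y62.007
M3 S921
G1 X59.186 Y70.000 F1585
G1 X63.251 Y33.280
M5
G0 X0.000 Y0.000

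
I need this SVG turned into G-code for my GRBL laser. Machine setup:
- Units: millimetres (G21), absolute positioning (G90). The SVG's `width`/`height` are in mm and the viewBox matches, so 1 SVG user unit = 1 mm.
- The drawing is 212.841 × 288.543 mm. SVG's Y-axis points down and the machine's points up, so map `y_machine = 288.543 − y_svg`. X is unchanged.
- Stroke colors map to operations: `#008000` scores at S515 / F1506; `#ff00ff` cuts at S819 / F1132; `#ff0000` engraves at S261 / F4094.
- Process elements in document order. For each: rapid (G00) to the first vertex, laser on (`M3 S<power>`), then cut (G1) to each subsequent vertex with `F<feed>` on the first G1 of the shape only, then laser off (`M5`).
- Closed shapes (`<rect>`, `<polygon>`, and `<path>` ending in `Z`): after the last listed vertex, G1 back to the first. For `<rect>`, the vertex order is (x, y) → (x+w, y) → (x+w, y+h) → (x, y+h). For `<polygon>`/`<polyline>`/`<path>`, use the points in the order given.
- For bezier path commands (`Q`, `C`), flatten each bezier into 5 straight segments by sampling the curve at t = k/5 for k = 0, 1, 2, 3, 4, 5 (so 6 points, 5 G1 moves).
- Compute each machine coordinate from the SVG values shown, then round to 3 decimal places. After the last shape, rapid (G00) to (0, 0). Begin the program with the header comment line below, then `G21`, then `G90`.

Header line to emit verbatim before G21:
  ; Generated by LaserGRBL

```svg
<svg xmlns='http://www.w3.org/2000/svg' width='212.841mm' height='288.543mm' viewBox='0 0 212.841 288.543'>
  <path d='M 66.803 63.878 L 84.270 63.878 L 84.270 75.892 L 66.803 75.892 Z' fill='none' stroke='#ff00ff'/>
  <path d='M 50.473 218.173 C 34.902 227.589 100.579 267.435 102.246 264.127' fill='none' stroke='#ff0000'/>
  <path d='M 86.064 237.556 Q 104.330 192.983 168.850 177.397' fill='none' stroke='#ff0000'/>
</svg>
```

viewBox `0 0 212.841 288.543` with mm width/height → 1 unit = 1 mm. Flip: y_m = 288.543 − y_svg.

**Shape 1** — `<path>` rectangle, stroke `#ff00ff` → cut (S819, F1132). Machine vertices: (66.803,224.665) → (84.270,224.665) → (84.270,212.651) → (66.803,212.651) → (66.803,224.665). Closed: final G1 returns to the first vertex.

**Shape 2** — `<path>` cubic bezier, stroke `#ff0000` → engrave (S261, F4094). Control points (SVG): P0=(50.473,218.173), P1=(34.902,227.589), P2=(100.579,267.435), P3=(102.246,264.127); sampled at t=k/5. Machine vertices: (50.473,70.370) → (49.718,61.657) → (61.490,49.174) → (78.817,36.451) → (94.727,27.021) → (102.246,24.416). Open path.

**Shape 3** — `<path>` quadratic bezier, stroke `#ff0000` → engrave (S261, F4094). Control points (SVG): P0=(86.064,237.556), P1=(104.330,192.983), P2=(168.850,177.397); sampled at t=k/5. Machine vertices: (86.064,50.987) → (95.221,67.657) → (108.077,82.007) → (124.635,94.039) → (144.892,103.752) → (168.850,111.146). Open path.

; Generated by LaserGRBL
G21
G90
G00 X66.803 Y224.665
M3 S819
G1 X84.270 Y224.665 F1132
G1 X84.270 Y212.651
G1 X66.803 Y212.651
G1 X66.803 Y224.665
M5
G00 X50.473 Y70.370
M3 S261
G1 X49.718 Y61.657 F4094
G1 X61.490 Y49.174
G1 X78.817 Y36.451
G1 X94.727 Y27.021
G1 X102.246 Y24.416
M5
G00 X86.064 Y50.987
M3 S261
G1 X95.221 Y67.657 F4094
G1 X108.077 Y82.007
G1 X124.635 Y94.039
G1 X144.892 Y103.752
G1 X168.850 Y111.146
M5
G00 X0.000 Y0.000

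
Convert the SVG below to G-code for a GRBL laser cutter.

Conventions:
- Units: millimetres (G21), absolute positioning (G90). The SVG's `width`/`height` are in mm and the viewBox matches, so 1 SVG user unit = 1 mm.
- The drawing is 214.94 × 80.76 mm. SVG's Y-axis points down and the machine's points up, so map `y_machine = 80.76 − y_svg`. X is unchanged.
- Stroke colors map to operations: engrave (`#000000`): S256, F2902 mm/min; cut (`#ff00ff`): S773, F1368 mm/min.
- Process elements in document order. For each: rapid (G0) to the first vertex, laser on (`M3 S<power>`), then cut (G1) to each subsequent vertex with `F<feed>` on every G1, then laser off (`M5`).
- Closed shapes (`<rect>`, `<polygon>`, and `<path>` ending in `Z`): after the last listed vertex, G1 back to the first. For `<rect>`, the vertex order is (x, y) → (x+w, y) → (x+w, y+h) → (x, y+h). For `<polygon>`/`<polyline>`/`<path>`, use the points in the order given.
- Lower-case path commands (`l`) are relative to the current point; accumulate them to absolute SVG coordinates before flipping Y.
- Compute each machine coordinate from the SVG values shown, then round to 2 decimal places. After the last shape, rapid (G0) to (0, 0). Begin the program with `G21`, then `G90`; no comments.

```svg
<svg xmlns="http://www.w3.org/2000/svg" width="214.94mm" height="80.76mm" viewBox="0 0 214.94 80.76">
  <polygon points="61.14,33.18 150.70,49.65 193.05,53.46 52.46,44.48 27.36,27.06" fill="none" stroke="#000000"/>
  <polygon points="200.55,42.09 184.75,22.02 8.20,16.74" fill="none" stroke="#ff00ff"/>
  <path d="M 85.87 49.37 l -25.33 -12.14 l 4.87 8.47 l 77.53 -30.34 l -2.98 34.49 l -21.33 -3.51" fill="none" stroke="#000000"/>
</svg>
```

G21
G90
G0 X61.14 Y47.58
M3 S256
G1 X150.70 Y31.11 F2902
G1 X193.05 Y27.30 F2902
G1 X52.46 Y36.28 F2902
G1 X27.36 Y53.70 F2902
G1 X61.14 Y47.58 F2902
M5
G0 X200.55 Y38.67
M3 S773
G1 X184.75 Y58.74 F1368
G1 X8.20 Y64.02 F1368
G1 X200.55 Y38.67 F1368
M5
G0 X85.87 Y31.39
M3 S256
G1 X60.54 Y43.53 F2902
G1 X65.41 Y35.06 F2902
G1 X142.94 Y65.40 F2902
G1 X139.96 Y30.91 F2902
G1 X118.63 Y34.42 F2902
M5
G0 X0.00 Y0.00

viewBox `0 0 214.94 80.76` with mm width/height → 1 unit = 1 mm. Flip: y_m = 80.76 − y_svg.

**Shape 1** — `<polygon>` closed polygon, stroke `#000000` → engrave (S256, F2902). Machine vertices: (61.14,47.58) → (150.70,31.11) → (193.05,27.30) → (52.46,36.28) → (27.36,53.70) → (61.14,47.58). Closed: final G1 returns to the first vertex.

**Shape 2** — `<polygon>` closed polygon, stroke `#ff00ff` → cut (S773, F1368). Machine vertices: (200.55,38.67) → (184.75,58.74) → (8.20,64.02) → (200.55,38.67). Closed: final G1 returns to the first vertex.

**Shape 3** — `<path>` open polyline, stroke `#000000` → engrave (S256, F2902). Machine vertices: (85.87,31.39) → (60.54,43.53) → (65.41,35.06) → (142.94,65.40) → (139.96,30.91) → (118.63,34.42). Open path.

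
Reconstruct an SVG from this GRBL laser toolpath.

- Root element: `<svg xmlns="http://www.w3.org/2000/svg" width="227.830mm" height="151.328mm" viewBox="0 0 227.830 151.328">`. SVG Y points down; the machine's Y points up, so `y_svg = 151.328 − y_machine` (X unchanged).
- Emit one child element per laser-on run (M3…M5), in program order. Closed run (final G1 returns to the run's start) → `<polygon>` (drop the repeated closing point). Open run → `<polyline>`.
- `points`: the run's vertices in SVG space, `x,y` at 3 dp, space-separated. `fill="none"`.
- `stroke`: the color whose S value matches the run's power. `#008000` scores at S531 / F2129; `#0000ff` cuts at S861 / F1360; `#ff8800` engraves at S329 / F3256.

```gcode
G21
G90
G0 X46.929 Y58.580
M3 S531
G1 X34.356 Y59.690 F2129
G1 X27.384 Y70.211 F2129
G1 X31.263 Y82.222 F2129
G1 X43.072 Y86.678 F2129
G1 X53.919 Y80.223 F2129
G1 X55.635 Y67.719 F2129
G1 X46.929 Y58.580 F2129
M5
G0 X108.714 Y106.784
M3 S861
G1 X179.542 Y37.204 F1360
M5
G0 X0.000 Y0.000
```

<svg xmlns="http://www.w3.org/2000/svg" width="227.830mm" height="151.328mm" viewBox="0 0 227.830 151.328">
  <polygon points="46.929,92.748 34.356,91.638 27.384,81.117 31.263,69.106 43.072,64.650 53.919,71.105 55.635,83.609" fill="none" stroke="#008000"/>
  <polyline points="108.714,44.544 179.542,114.124" fill="none" stroke="#0000ff"/>
</svg>

y_svg = 151.328 − y_m.

[1] S531→`#008000` (score); closed run; points: 46.929,92.748 34.356,91.638 27.384,81.117 31.263,69.106 43.072,64.650 53.919,71.105 55.635,83.609

[2] S861→`#0000ff` (cut); open run; points: 108.714,44.544 179.542,114.124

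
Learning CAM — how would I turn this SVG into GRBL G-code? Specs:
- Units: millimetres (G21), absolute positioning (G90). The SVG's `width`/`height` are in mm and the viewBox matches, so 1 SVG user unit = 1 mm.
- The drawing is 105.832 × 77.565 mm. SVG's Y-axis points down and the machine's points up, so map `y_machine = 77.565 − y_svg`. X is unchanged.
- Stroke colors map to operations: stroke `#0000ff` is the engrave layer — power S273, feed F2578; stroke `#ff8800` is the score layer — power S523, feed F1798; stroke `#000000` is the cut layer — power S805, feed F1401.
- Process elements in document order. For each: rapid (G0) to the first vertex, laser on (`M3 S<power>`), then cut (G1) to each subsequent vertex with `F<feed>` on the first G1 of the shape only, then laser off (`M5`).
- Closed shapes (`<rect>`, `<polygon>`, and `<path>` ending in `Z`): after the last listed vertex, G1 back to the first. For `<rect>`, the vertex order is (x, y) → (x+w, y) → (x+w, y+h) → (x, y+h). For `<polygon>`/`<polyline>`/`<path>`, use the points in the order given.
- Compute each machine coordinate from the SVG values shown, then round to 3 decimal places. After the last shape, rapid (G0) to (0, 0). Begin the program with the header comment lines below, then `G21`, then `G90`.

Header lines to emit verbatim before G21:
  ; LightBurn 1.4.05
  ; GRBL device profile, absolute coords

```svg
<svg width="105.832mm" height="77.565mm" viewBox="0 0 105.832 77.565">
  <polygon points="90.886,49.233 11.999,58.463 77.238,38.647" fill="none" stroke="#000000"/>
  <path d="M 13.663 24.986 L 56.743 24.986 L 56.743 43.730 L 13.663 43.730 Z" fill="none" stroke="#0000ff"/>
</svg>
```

1 u = 1 mm; y_m = 77.565 − y.

[1] `<polygon>` closed polygon, #000000→cut S805 F1401: (90.886,28.332) → (11.999,19.102) → (77.238,38.918) → (90.886,28.332) (closed)

[2] `<path>` rectangle, #0000ff→engrave S273 F2578: (13.663,52.579) → (56.743,52.579) → (56.743,33.835) → (13.663,33.835) → (13.663,52.579) (closed)

; LightBurn 1.4.05
; GRBL device profile, absolute coords
G21
G90
G0 X90.886 Y28.332
M3 S805
G1 X11.999 Y19.102 F1401
G1 X77.238 Y38.918
G1 X90.886 Y28.332
M5
G0 X13.663 Y52.579
M3 S273
G1 X56.743 Y52.579 F2578
G1 X56.743 Y33.835
G1 X13.663 Y33.835
G1 X13.663 Y52.579
M5
G0 X0.000 Y0.000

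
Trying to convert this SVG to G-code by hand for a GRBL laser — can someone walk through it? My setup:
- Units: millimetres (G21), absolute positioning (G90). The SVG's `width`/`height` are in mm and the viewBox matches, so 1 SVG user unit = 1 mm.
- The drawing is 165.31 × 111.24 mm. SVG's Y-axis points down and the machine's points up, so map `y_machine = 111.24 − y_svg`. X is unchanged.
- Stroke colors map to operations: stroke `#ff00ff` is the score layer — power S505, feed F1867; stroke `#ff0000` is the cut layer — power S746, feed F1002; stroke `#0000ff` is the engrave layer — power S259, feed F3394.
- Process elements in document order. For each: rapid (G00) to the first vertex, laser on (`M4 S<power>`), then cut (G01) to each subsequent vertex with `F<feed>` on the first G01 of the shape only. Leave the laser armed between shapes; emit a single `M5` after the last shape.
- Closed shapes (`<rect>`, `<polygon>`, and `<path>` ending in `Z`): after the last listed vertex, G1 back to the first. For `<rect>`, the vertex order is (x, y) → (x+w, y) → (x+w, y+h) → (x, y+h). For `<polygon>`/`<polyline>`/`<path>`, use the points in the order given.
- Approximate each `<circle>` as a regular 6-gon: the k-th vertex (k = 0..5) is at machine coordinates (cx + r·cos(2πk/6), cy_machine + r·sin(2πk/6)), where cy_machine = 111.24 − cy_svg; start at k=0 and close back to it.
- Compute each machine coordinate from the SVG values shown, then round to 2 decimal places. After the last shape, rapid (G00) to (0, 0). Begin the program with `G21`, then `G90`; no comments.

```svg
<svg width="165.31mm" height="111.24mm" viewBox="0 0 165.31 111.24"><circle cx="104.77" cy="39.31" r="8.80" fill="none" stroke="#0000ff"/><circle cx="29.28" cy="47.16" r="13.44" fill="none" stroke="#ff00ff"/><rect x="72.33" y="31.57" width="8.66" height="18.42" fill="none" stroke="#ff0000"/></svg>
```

G21
G90
G00 X113.57 Y71.93
M4 S259
G01 X109.17 Y79.55 F3394
G01 X100.37 Y79.55
G01 X95.97 Y71.93
G01 X100.37 Y64.31
G01 X109.17 Y64.31
G01 X113.57 Y71.93
G00 X42.72 Y64.08
M4 S505
G01 X36.00 Y75.72 F1867
G01 X22.56 Y75.72
G01 X15.84 Y64.08
G01 X22.56 Y52.44
G01 X36.00 Y52.44
G01 X42.72 Y64.08
G00 X72.33 Y79.67
M4 S746
G01 X80.99 Y79.67 F1002
G01 X80.99 Y61.25
G01 X72.33 Y61.25
G01 X72.33 Y79.67
M5
G00 X0.00 Y0.00

1 u = 1 mm; y_m = 111.24 − y.

[1] `<circle>` circle, #0000ff→engrave S259 F3394: (113.57,71.93) → (109.17,79.55) → (100.37,79.55) → (95.97,71.93) → (100.37,64.31) → (109.17,64.31) → (113.57,71.93) (closed)

[2] `<circle>` circle, #ff00ff→score S505 F1867: (42.72,64.08) → (36.00,75.72) → (22.56,75.72) → (15.84,64.08) → (22.56,52.44) → (36.00,52.44) → (42.72,64.08) (closed)

[3] `<rect>` rectangle, #ff0000→cut S746 F1002: (72.33,79.67) → (80.99,79.67) → (80.99,61.25) → (72.33,61.25) → (72.33,79.67) (closed)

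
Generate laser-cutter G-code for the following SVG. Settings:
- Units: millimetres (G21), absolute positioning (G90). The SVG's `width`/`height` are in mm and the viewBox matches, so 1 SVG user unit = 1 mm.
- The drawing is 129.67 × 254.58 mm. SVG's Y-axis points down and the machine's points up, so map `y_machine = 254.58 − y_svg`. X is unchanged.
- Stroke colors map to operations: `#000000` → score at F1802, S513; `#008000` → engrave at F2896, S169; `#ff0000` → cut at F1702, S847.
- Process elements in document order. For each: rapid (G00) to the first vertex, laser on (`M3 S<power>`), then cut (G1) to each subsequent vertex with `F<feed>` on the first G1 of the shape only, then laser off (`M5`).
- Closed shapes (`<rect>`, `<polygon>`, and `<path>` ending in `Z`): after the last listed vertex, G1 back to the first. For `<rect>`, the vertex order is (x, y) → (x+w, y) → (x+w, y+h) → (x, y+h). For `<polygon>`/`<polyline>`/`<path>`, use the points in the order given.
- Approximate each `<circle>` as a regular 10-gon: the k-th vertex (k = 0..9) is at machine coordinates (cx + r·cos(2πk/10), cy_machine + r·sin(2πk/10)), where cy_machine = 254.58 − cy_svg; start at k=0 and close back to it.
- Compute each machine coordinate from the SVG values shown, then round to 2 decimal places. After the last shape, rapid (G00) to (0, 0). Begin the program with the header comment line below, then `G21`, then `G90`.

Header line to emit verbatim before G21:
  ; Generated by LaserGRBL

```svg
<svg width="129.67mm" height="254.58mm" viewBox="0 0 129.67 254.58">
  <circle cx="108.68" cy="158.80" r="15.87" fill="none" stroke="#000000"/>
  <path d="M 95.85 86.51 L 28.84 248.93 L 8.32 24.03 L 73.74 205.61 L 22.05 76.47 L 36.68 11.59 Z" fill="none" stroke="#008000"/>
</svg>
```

viewBox `0 0 129.67 254.58` with mm width/height → 1 unit = 1 mm. Flip: y_m = 254.58 − y_svg.

**Shape 1** — `<circle>` circle, stroke `#000000` → score (S513, F1802). Machine vertices: (124.55,95.78) → (121.52,105.11) → (113.58,110.87) → (103.78,110.87) → (95.84,105.11) → (92.81,95.78) → (95.84,86.45) → (103.78,80.69) → (113.58,80.69) → (121.52,86.45) → (124.55,95.78). Closed: final G1 returns to the first vertex.

**Shape 2** — `<path>` closed polygon, stroke `#008000` → engrave (S169, F2896). Machine vertices: (95.85,168.07) → (28.84,5.65) → (8.32,230.55) → (73.74,48.97) → (22.05,178.11) → (36.68,242.99) → (95.85,168.07). Closed: final G1 returns to the first vertex.

; Generated by LaserGRBL
G21
G90
G00 X124.55 Y95.78
M3 S513
G1 X121.52 Y105.11 F1802
G1 X113.58 Y110.87
G1 X103.78 Y110.87
G1 X95.84 Y105.11
G1 X92.81 Y95.78
G1 X95.84 Y86.45
G1 X103.78 Y80.69
G1 X113.58 Y80.69
G1 X121.52 Y86.45
G1 X124.55 Y95.78
M5
G00 X95.85 Y168.07
M3 S169
G1 X28.84 Y5.65 F2896
G1 X8.32 Y230.55
G1 X73.74 Y48.97
G1 X22.05 Y178.11
G1 X36.68 Y242.99
G1 X95.85 Y168.07
M5
G00 X0.00 Y0.00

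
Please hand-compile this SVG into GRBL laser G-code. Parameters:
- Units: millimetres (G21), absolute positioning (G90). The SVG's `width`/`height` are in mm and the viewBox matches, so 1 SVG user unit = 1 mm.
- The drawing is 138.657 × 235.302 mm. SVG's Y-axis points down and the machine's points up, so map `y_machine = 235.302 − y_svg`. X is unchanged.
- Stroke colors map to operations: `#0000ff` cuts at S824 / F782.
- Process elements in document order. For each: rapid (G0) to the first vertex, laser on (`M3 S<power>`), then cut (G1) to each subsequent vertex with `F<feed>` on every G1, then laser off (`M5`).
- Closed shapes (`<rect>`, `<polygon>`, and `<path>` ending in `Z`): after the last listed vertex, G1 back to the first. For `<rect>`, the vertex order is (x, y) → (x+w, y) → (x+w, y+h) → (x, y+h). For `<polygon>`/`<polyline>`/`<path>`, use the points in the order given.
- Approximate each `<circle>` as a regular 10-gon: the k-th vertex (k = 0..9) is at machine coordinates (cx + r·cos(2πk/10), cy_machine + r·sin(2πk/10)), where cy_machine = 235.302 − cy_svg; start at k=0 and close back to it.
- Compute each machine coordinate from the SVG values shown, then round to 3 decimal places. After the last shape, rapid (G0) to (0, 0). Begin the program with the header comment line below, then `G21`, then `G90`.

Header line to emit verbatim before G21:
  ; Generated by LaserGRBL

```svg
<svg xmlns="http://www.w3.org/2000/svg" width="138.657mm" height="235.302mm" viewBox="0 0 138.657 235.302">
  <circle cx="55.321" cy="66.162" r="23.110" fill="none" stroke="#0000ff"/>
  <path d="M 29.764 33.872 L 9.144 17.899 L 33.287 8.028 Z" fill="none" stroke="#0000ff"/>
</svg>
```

Since the viewBox matches the mm dimensions, user units are millimetres directly. The only transform is the Y-flip y_m = 235.302 − y_svg.

Shape 1 is a circle drawn with `<circle>`. Its stroke #0000ff means cut at S824, F782. After flipping Y the toolpath is (78.431,169.140) → (74.017,182.724) → (62.462,191.119) → (48.180,191.119) → (36.625,182.724) → (32.211,169.140) → (36.625,155.556) → (48.180,147.161) → (62.462,147.161) → (74.017,155.556) → (78.431,169.140), returning to the start.

Shape 2 is a regular polygon drawn with `<path>`. Its stroke #0000ff means cut at S824, F782. After flipping Y the toolpath is (29.764,201.430) → (9.144,217.403) → (33.287,227.274) → (29.764,201.430), returning to the start.

; Generated by LaserGRBL
G21
G90
G0 X78.431 Y169.140
M3 S824
G1 X74.017 Y182.724 F782
G1 X62.462 Y191.119 F782
G1 X48.180 Y191.119 F782
G1 X36.625 Y182.724 F782
G1 X32.211 Y169.140 F782
G1 X36.625 Y155.556 F782
G1 X48.180 Y147.161 F782
G1 X62.462 Y147.161 F782
G1 X74.017 Y155.556 F782
G1 X78.431 Y169.140 F782
M5
G0 X29.764 Y201.430
M3 S824
G1 X9.144 Y217.403 F782
G1 X33.287 Y227.274 F782
G1 X29.764 Y201.430 F782
M5
G0 X0.000 Y0.000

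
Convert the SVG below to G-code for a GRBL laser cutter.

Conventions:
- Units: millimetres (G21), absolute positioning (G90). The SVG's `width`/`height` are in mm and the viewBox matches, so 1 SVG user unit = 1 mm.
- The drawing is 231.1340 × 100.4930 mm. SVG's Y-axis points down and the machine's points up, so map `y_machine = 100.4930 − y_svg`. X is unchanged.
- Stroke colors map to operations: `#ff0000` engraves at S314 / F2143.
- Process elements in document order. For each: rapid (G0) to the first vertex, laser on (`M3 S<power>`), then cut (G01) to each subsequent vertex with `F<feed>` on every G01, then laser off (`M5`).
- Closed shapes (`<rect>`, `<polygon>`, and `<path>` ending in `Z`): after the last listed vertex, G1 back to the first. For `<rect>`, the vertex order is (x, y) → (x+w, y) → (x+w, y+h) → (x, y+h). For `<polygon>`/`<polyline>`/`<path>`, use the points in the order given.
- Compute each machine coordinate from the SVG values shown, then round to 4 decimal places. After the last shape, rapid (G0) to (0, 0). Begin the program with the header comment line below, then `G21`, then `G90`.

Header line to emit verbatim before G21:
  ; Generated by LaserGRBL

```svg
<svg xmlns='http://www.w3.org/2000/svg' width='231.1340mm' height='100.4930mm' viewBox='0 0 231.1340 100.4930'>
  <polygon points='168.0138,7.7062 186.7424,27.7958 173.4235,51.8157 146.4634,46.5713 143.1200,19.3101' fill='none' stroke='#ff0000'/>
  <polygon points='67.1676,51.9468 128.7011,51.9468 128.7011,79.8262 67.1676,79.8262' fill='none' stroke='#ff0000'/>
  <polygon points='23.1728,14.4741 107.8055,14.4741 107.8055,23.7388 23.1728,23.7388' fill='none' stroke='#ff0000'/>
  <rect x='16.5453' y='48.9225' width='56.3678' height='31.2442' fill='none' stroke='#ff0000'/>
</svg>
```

; Generated by LaserGRBL
G21
G90
G0 X168.0138 Y92.7868
M3 S314
G01 X186.7424 Y72.6972 F2143
G01 X173.4235 Y48.6773 F2143
G01 X146.4634 Y53.9217 F2143
G01 X143.1200 Y81.1829 F2143
G01 X168.0138 Y92.7868 F2143
M5
G0 X67.1676 Y48.5462
M3 S314
G01 X128.7011 Y48.5462 F2143
G01 X128.7011 Y20.6668 F2143
G01 X67.1676 Y20.6668 F2143
G01 X67.1676 Y48.5462 F2143
M5
G0 X23.1728 Y86.0189
M3 S314
G01 X107.8055 Y86.0189 F2143
G01 X107.8055 Y76.7542 F2143
G01 X23.1728 Y76.7542 F2143
G01 X23.1728 Y86.0189 F2143
M5
G0 X16.5453 Y51.5705
M3 S314
G01 X72.9131 Y51.5705 F2143
G01 X72.9131 Y20.3263 F2143
G01 X16.5453 Y20.3263 F2143
G01 X16.5453 Y51.5705 F2143
M5
G0 X0.0000 Y0.0000

viewBox `0 0 231.1340 100.4930` with mm width/height → 1 unit = 1 mm. Flip: y_m = 100.4930 − y_svg.

**Shape 1** — `<polygon>` regular polygon, stroke `#ff0000` → engrave (S314, F2143). Machine vertices: (168.0138,92.7868) → (186.7424,72.6972) → (173.4235,48.6773) → (146.4634,53.9217) → (143.1200,81.1829) → (168.0138,92.7868). Closed: final G1 returns to the first vertex.

**Shape 2** — `<polygon>` rectangle, stroke `#ff0000` → engrave (S314, F2143). Machine vertices: (67.1676,48.5462) → (128.7011,48.5462) → (128.7011,20.6668) → (67.1676,20.6668) → (67.1676,48.5462). Closed: final G1 returns to the first vertex.

**Shape 3** — `<polygon>` rectangle, stroke `#ff0000` → engrave (S314, F2143). Machine vertices: (23.1728,86.0189) → (107.8055,86.0189) → (107.8055,76.7542) → (23.1728,76.7542) → (23.1728,86.0189). Closed: final G1 returns to the first vertex.

**Shape 4** — `<rect>` rectangle, stroke `#ff0000` → engrave (S314, F2143). Machine vertices: (16.5453,51.5705) → (72.9131,51.5705) → (72.9131,20.3263) → (16.5453,20.3263) → (16.5453,51.5705). Closed: final G1 returns to the first vertex.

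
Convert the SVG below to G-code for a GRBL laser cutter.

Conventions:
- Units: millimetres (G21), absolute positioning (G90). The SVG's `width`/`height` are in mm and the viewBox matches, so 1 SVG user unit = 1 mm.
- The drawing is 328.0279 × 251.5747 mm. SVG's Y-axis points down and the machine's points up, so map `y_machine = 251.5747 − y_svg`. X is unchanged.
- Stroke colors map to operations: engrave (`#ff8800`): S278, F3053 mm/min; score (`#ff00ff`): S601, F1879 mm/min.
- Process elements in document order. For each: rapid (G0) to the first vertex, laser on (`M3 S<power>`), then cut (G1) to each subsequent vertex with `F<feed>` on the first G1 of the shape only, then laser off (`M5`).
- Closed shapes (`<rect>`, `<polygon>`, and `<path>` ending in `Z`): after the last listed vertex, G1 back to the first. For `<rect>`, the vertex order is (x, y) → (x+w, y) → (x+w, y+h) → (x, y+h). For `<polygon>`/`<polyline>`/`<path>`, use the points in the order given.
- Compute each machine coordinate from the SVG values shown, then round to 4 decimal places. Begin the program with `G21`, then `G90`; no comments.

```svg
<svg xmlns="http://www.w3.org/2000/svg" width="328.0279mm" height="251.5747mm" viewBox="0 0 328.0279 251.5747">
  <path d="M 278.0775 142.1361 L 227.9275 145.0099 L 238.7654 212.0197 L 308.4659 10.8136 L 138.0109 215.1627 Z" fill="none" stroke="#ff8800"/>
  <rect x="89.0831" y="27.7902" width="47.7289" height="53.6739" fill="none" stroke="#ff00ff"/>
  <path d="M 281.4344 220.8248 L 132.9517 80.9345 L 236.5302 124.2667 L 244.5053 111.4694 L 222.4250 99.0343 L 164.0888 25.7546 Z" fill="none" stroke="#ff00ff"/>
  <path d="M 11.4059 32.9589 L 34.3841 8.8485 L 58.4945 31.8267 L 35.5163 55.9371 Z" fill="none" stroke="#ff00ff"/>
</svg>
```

1 u = 1 mm; y_m = 251.5747 − y.

[1] `<path>` closed polygon, #ff8800→engrave S278 F3053: (278.0775,109.4386) → (227.9275,106.5648) → (238.7654,39.5550) → (308.4659,240.7611) → (138.0109,36.4120) → (278.0775,109.4386) (closed)

[2] `<rect>` rectangle, #ff00ff→score S601 F1879: (89.0831,223.7845) → (136.8120,223.7845) → (136.8120,170.1106) → (89.0831,170.1106) → (89.0831,223.7845) (closed)

[3] `<path>` closed polygon, #ff00ff→score S601 F1879: (281.4344,30.7499) → (132.9517,170.6402) → (236.5302,127.3080) → (244.5053,140.1053) → (222.4250,152.5404) → (164.0888,225.8201) → (281.4344,30.7499) (closed)

[4] `<path>` regular polygon, #ff00ff→score S601 F1879: (11.4059,218.6158) → (34.3841,242.7262) → (58.4945,219.7480) → (35.5163,195.6376) → (11.4059,218.6158) (closed)

G21
G90
G0 X278.0775 Y109.4386
M3 S278
G1 X227.9275 Y106.5648 F3053
G1 X238.7654 Y39.5550
G1 X308.4659 Y240.7611
G1 X138.0109 Y36.4120
G1 X278.0775 Y109.4386
M5
G0 X89.0831 Y223.7845
M3 S601
G1 X136.8120 Y223.7845 F1879
G1 X136.8120 Y170.1106
G1 X89.0831 Y170.1106
G1 X89.0831 Y223.7845
M5
G0 X281.4344 Y30.7499
M3 S601
G1 X132.9517 Y170.6402 F1879
G1 X236.5302 Y127.3080
G1 X244.5053 Y140.1053
G1 X222.4250 Y152.5404
G1 X164.0888 Y225.8201
G1 X281.4344 Y30.7499
M5
G0 X11.4059 Y218.6158
M3 S601
G1 X34.3841 Y242.7262 F1879
G1 X58.4945 Y219.7480
G1 X35.5163 Y195.6376
G1 X11.4059 Y218.6158
M5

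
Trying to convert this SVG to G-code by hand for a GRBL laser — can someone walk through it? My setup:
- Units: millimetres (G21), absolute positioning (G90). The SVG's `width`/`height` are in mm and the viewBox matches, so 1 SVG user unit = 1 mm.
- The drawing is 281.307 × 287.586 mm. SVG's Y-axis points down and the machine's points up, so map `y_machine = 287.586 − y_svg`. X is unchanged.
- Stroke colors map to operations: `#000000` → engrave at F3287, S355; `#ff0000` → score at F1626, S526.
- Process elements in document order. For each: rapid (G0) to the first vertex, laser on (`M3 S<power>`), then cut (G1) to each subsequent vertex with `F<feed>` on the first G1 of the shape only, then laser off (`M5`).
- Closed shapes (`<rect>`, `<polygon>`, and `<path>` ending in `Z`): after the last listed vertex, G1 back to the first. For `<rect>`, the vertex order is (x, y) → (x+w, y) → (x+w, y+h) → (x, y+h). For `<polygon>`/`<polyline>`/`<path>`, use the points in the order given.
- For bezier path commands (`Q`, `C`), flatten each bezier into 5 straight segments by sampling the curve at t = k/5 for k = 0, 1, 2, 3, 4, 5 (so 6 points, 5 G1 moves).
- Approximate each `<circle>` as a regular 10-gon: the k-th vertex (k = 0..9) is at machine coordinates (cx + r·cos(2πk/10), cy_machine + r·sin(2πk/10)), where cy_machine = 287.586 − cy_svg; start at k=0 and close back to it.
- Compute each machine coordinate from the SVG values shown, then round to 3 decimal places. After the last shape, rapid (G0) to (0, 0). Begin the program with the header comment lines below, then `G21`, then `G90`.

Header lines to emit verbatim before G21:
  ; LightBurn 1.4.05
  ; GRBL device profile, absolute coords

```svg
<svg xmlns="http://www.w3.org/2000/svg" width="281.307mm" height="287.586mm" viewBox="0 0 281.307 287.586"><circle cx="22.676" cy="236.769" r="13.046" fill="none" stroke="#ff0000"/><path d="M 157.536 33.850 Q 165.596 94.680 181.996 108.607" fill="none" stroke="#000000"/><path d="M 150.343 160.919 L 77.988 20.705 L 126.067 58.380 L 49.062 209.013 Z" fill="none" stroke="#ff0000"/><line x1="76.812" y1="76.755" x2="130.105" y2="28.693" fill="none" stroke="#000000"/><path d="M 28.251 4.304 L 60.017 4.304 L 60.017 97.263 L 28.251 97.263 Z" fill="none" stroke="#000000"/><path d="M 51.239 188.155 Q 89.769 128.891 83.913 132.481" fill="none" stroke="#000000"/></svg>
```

1 u = 1 mm; y_m = 287.586 − y.

[1] `<circle>` circle, #ff0000→score S526 F1626: (35.722,50.817) → (33.230,58.485) → (26.707,63.224) → (18.645,63.224) → (12.122,58.485) → (9.630,50.817) → (12.122,43.149) → (18.645,38.410) → (26.707,38.410) → (33.230,43.149) → (35.722,50.817) (closed)

[2] `<path>` quadratic bezier, #000000→engrave S355 F3287: (157.536,253.736) → (161.094,231.280) → (165.318,212.576) → (170.210,197.625) → (175.770,186.426) → (181.996,178.979)

[3] `<path>` closed polygon, #ff0000→score S526 F1626: (150.343,126.667) → (77.988,266.881) → (126.067,229.206) → (49.062,78.573) → (150.343,126.667) (closed)

[4] `<line>` line segment, #000000→engrave S355 F3287: (76.812,210.831) → (130.105,258.893)

[5] `<path>` rectangle, #000000→engrave S355 F3287: (28.251,283.282) → (60.017,283.282) → (60.017,190.323) → (28.251,190.323) → (28.251,283.282) (closed)

[6] `<path>` quadratic bezier, #000000→engrave S355 F3287: (51.239,99.431) → (64.876,120.622) → (74.961,136.786) → (81.496,147.920) → (84.480,154.027) → (83.913,155.105)

; LightBurn 1.4.05
; GRBL device profile, absolute coords
G21
G90
G0 X35.722 Y50.817
M3 S526
G1 X33.230 Y58.485 F1626
G1 X26.707 Y63.224
G1 X18.645 Y63.224
G1 X12.122 Y58.485
G1 X9.630 Y50.817
G1 X12.122 Y43.149
G1 X18.645 Y38.410
G1 X26.707 Y38.410
G1 X33.230 Y43.149
G1 X35.722 Y50.817
M5
G0 X157.536 Y253.736
M3 S355
G1 X161.094 Y231.280 F3287
G1 X165.318 Y212.576
G1 X170.210 Y197.625
G1 X175.770 Y186.426
G1 X181.996 Y178.979
M5
G0 X150.343 Y126.667
M3 S526
G1 X77.988 Y266.881 F1626
G1 X126.067 Y229.206
G1 X49.062 Y78.573
G1 X150.343 Y126.667
M5
G0 X76.812 Y210.831
M3 S355
G1 X130.105 Y258.893 F3287
M5
G0 X28.251 Y283.282
M3 S355
G1 X60.017 Y283.282 F3287
G1 X60.017 Y190.323
G1 X28.251 Y190.323
G1 X28.251 Y283.282
M5
G0 X51.239 Y99.431
M3 S355
G1 X64.876 Y120.622 F3287
G1 X74.961 Y136.786
G1 X81.496 Y147.920
G1 X84.480 Y154.027
G1 X83.913 Y155.105
M5
G0 X0.000 Y0.000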